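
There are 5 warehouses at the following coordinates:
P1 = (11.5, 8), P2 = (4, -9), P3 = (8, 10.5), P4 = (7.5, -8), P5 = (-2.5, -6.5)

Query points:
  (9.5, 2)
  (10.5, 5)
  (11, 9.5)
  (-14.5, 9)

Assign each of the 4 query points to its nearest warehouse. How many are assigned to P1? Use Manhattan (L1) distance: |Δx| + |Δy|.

3

(9.5, 2) — d to each: P1:8, P2:16.5, P3:10, P4:12, P5:20.5 → nearest is P1
(10.5, 5) — d to each: P1:4, P2:20.5, P3:8, P4:16, P5:24.5 → nearest is P1
(11, 9.5) — d to each: P1:2, P2:25.5, P3:4, P4:21, P5:29.5 → nearest is P1
(-14.5, 9) — d to each: P1:27, P2:36.5, P3:24, P4:39, P5:27.5 → nearest is P3
3 of the 4 points have P1 as nearest.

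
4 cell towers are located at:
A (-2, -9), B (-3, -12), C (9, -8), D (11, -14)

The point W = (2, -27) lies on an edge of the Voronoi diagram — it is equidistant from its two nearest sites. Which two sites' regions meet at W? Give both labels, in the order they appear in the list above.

B and D

Squared distances from W to each site:
|WA|² = (2−(-2))² + (-27−(-9))² = 16 + 324 = 340
|WB|² = (2−(-3))² + (-27−(-12))² = 25 + 225 = 250
|WC|² = (2−9)² + (-27−(-8))² = 49 + 361 = 410
|WD|² = (2−11)² + (-27−(-14))² = 81 + 169 = 250
W is equidistant from B and D (both at squared distance 250), and every other site is strictly farther — so W lies on the B–D Voronoi edge.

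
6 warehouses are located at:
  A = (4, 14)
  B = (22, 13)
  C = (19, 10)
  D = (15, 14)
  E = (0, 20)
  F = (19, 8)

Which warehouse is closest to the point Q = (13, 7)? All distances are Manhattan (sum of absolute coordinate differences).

F

d(Q,A) = |13−4| + |7−14| = 9 + 7 = 16
d(Q,B) = |13−22| + |7−13| = 9 + 6 = 15
d(Q,C) = |13−19| + |7−10| = 6 + 3 = 9
d(Q,D) = |13−15| + |7−14| = 2 + 7 = 9
d(Q,E) = |13−0| + |7−20| = 13 + 13 = 26
d(Q,F) = |13−19| + |7−8| = 6 + 1 = 7
Minimum is at F.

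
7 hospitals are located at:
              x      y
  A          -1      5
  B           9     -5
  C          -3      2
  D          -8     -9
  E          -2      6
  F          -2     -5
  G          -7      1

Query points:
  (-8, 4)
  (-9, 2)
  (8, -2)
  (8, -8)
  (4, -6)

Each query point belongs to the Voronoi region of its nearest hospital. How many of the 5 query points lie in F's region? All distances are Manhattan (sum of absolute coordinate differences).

(-8, 4) — d to each: A:8, B:26, C:7, D:13, E:8, F:15, G:4 → nearest is G
(-9, 2) — d to each: A:11, B:25, C:6, D:12, E:11, F:14, G:3 → nearest is G
(8, -2) — d to each: A:16, B:4, C:15, D:23, E:18, F:13, G:18 → nearest is B
(8, -8) — d to each: A:22, B:4, C:21, D:17, E:24, F:13, G:24 → nearest is B
(4, -6) — d to each: A:16, B:6, C:15, D:15, E:18, F:7, G:18 → nearest is B
0 of the 5 points have F as nearest.

0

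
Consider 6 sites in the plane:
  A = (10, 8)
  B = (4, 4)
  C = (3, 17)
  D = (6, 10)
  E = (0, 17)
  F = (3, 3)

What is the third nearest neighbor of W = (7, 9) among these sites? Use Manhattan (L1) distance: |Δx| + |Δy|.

d(W,A) = |7−10| + |9−8| = 3 + 1 = 4
d(W,B) = |7−4| + |9−4| = 3 + 5 = 8
d(W,C) = |7−3| + |9−17| = 4 + 8 = 12
d(W,D) = |7−6| + |9−10| = 1 + 1 = 2
d(W,E) = |7−0| + |9−17| = 7 + 8 = 15
d(W,F) = |7−3| + |9−3| = 4 + 6 = 10
Sorted ascending: D, A, B, F, … — the third-nearest is B.

B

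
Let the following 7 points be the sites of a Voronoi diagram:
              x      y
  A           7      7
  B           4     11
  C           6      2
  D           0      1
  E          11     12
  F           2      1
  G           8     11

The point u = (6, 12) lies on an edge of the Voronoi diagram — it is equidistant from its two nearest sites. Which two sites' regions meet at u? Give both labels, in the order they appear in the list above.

Squared distances from u to each site:
|uA|² = (6−7)² + (12−7)² = 1 + 25 = 26
|uB|² = (6−4)² + (12−11)² = 4 + 1 = 5
|uC|² = (6−6)² + (12−2)² = 0 + 100 = 100
|uD|² = (6−0)² + (12−1)² = 36 + 121 = 157
|uE|² = (6−11)² + (12−12)² = 25 + 0 = 25
|uF|² = (6−2)² + (12−1)² = 16 + 121 = 137
|uG|² = (6−8)² + (12−11)² = 4 + 1 = 5
u is equidistant from B and G (both at squared distance 5), and every other site is strictly farther — so u lies on the B–G Voronoi edge.

B and G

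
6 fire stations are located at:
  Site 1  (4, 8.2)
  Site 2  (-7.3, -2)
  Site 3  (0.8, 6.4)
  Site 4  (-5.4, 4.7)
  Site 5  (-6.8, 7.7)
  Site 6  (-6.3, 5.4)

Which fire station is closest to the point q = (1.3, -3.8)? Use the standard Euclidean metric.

Squared Euclidean distances:
d²(q, Site 1) = (1.3−4)² + (-3.8−8.2)² = 7.29 + 144 = 151.29
d²(q, Site 2) = (1.3−(-7.3))² + (-3.8−(-2))² = 73.96 + 3.24 = 77.2
d²(q, Site 3) = (1.3−0.8)² + (-3.8−6.4)² = 0.25 + 104.04 = 104.29
d²(q, Site 4) = (1.3−(-5.4))² + (-3.8−4.7)² = 44.89 + 72.25 = 117.14
d²(q, Site 5) = (1.3−(-6.8))² + (-3.8−7.7)² = 65.61 + 132.25 = 197.86
d²(q, Site 6) = (1.3−(-6.3))² + (-3.8−5.4)² = 57.76 + 84.64 = 142.4
The smallest is to Site 2, so q lies in the Voronoi region of Site 2.

Site 2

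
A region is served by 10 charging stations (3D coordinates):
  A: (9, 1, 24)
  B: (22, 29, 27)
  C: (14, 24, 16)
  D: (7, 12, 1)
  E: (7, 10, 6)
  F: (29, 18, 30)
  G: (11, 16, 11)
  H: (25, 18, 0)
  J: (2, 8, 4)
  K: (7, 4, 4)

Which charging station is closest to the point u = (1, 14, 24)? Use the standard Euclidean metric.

Compare squared distances (the ordering matches that of the actual distances):
|uA|² = (1−9)² + (14−1)² + (24−24)² = 64 + 169 + 0 = 233
|uB|² = (1−22)² + (14−29)² + (24−27)² = 441 + 225 + 9 = 675
|uC|² = (1−14)² + (14−24)² + (24−16)² = 169 + 100 + 64 = 333
|uD|² = (1−7)² + (14−12)² + (24−1)² = 36 + 4 + 529 = 569
|uE|² = (1−7)² + (14−10)² + (24−6)² = 36 + 16 + 324 = 376
|uF|² = (1−29)² + (14−18)² + (24−30)² = 784 + 16 + 36 = 836
|uG|² = (1−11)² + (14−16)² + (24−11)² = 100 + 4 + 169 = 273
|uH|² = (1−25)² + (14−18)² + (24−0)² = 576 + 16 + 576 = 1168
|uJ|² = (1−2)² + (14−8)² + (24−4)² = 1 + 36 + 400 = 437
|uK|² = (1−7)² + (14−4)² + (24−4)² = 36 + 100 + 400 = 536
Minimum is at A.

A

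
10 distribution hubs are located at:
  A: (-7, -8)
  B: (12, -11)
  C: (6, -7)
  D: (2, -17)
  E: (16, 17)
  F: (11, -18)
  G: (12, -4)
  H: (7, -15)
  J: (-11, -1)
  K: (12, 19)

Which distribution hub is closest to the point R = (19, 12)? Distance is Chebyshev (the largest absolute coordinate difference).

d(R,A) = max(26, 20) = 26
d(R,B) = max(7, 23) = 23
d(R,C) = max(13, 19) = 19
d(R,D) = max(17, 29) = 29
d(R,E) = max(3, 5) = 5
d(R,F) = max(8, 30) = 30
d(R,G) = max(7, 16) = 16
d(R,H) = max(12, 27) = 27
d(R,J) = max(30, 13) = 30
d(R,K) = max(7, 7) = 7
Minimum is at E.

E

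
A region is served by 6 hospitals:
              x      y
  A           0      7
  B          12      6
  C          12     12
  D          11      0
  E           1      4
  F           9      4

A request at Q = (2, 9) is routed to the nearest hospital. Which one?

A

Since √ is increasing, it suffices to compare squared distances:
|QA|² = (2−0)² + (9−7)² = 4 + 4 = 8
|QB|² = (2−12)² + (9−6)² = 100 + 9 = 109
|QC|² = (2−12)² + (9−12)² = 100 + 9 = 109
|QD|² = (2−11)² + (9−0)² = 81 + 81 = 162
|QE|² = (2−1)² + (9−4)² = 1 + 25 = 26
|QF|² = (2−9)² + (9−4)² = 49 + 25 = 74
The smallest is to A, so Q lies in the Voronoi region of A.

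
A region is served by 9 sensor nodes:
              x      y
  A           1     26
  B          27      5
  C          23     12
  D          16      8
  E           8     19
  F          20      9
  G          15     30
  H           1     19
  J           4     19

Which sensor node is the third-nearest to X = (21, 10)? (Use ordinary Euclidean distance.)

Squared Euclidean distances:
|XA|² = (21−1)² + (10−26)² = 400 + 256 = 656
|XB|² = (21−27)² + (10−5)² = 36 + 25 = 61
|XC|² = (21−23)² + (10−12)² = 4 + 4 = 8
|XD|² = (21−16)² + (10−8)² = 25 + 4 = 29
|XE|² = (21−8)² + (10−19)² = 169 + 81 = 250
|XF|² = (21−20)² + (10−9)² = 1 + 1 = 2
|XG|² = (21−15)² + (10−30)² = 36 + 400 = 436
|XH|² = (21−1)² + (10−19)² = 400 + 81 = 481
|XJ|² = (21−4)² + (10−19)² = 289 + 81 = 370
Sorted ascending: F, C, D, B, … — the third-nearest is D.

D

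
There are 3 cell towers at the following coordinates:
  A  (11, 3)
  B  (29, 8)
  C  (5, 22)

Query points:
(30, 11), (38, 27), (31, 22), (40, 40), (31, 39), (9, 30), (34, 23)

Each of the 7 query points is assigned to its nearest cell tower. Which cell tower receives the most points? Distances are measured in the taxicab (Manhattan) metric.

B

(30, 11) — d to each: A:27, B:4, C:36 → nearest is B
(38, 27) — d to each: A:51, B:28, C:38 → nearest is B
(31, 22) — d to each: A:39, B:16, C:26 → nearest is B
(40, 40) — d to each: A:66, B:43, C:53 → nearest is B
(31, 39) — d to each: A:56, B:33, C:43 → nearest is B
(9, 30) — d to each: A:29, B:42, C:12 → nearest is C
(34, 23) — d to each: A:43, B:20, C:30 → nearest is B
Tally — B:6, C:1. B captures the most (6).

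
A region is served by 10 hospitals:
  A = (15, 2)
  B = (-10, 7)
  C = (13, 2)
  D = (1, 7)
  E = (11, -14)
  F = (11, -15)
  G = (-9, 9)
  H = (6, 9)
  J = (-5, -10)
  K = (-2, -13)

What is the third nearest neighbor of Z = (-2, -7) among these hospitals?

D

Squared Euclidean distances:
|ZA|² = (-2−15)² + (-7−2)² = 289 + 81 = 370
|ZB|² = (-2−(-10))² + (-7−7)² = 64 + 196 = 260
|ZC|² = (-2−13)² + (-7−2)² = 225 + 81 = 306
|ZD|² = (-2−1)² + (-7−7)² = 9 + 196 = 205
|ZE|² = (-2−11)² + (-7−(-14))² = 169 + 49 = 218
|ZF|² = (-2−11)² + (-7−(-15))² = 169 + 64 = 233
|ZG|² = (-2−(-9))² + (-7−9)² = 49 + 256 = 305
|ZH|² = (-2−6)² + (-7−9)² = 64 + 256 = 320
|ZJ|² = (-2−(-5))² + (-7−(-10))² = 9 + 9 = 18
|ZK|² = (-2−(-2))² + (-7−(-13))² = 0 + 36 = 36
Sorted ascending: J, K, D, E, … — the third-nearest is D.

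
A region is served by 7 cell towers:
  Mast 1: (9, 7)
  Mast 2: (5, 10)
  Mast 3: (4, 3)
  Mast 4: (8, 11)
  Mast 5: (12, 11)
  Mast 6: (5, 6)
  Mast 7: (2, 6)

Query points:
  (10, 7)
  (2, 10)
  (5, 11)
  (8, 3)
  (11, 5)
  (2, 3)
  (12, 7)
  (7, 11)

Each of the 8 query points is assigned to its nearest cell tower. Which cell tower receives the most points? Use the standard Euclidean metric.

(10, 7) — d² to each: Mast 1:1, Mast 2:34, Mast 3:52, Mast 4:20, Mast 5:20, Mast 6:26, Mast 7:65 → nearest is Mast 1
(2, 10) — d² to each: Mast 1:58, Mast 2:9, Mast 3:53, Mast 4:37, Mast 5:101, Mast 6:25, Mast 7:16 → nearest is Mast 2
(5, 11) — d² to each: Mast 1:32, Mast 2:1, Mast 3:65, Mast 4:9, Mast 5:49, Mast 6:25, Mast 7:34 → nearest is Mast 2
(8, 3) — d² to each: Mast 1:17, Mast 2:58, Mast 3:16, Mast 4:64, Mast 5:80, Mast 6:18, Mast 7:45 → nearest is Mast 3
(11, 5) — d² to each: Mast 1:8, Mast 2:61, Mast 3:53, Mast 4:45, Mast 5:37, Mast 6:37, Mast 7:82 → nearest is Mast 1
(2, 3) — d² to each: Mast 1:65, Mast 2:58, Mast 3:4, Mast 4:100, Mast 5:164, Mast 6:18, Mast 7:9 → nearest is Mast 3
(12, 7) — d² to each: Mast 1:9, Mast 2:58, Mast 3:80, Mast 4:32, Mast 5:16, Mast 6:50, Mast 7:101 → nearest is Mast 1
(7, 11) — d² to each: Mast 1:20, Mast 2:5, Mast 3:73, Mast 4:1, Mast 5:25, Mast 6:29, Mast 7:50 → nearest is Mast 4
Tally — Mast 1:3, Mast 2:2, Mast 3:2, Mast 4:1. Mast 1 captures the most (3).

Mast 1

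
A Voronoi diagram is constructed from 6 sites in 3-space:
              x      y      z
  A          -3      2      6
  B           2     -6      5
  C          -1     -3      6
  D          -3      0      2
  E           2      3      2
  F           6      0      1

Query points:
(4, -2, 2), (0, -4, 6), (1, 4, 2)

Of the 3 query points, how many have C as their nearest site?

1

(4, -2, 2) — d² to each: A:81, B:29, C:42, D:53, E:29, F:9 → nearest is F
(0, -4, 6) — d² to each: A:45, B:9, C:2, D:41, E:69, F:77 → nearest is C
(1, 4, 2) — d² to each: A:36, B:110, C:69, D:32, E:2, F:42 → nearest is E
1 of the 3 points has C as nearest.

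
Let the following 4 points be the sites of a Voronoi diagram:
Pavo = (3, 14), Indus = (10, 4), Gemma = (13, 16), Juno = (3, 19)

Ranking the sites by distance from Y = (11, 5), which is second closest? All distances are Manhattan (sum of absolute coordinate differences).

d(Y, Pavo) = |11−3| + |5−14| = 8 + 9 = 17
d(Y, Indus) = |11−10| + |5−4| = 1 + 1 = 2
d(Y, Gemma) = |11−13| + |5−16| = 2 + 11 = 13
d(Y, Juno) = |11−3| + |5−19| = 8 + 14 = 22
Sorted ascending: Indus, Gemma, Pavo, … — the second-nearest is Gemma.

Gemma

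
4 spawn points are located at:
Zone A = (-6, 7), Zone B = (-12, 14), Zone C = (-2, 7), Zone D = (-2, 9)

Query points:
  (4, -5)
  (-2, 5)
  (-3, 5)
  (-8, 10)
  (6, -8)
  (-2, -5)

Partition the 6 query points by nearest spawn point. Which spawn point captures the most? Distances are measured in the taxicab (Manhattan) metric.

(4, -5) — d to each: Zone A:22, Zone B:35, Zone C:18, Zone D:20 → nearest is Zone C
(-2, 5) — d to each: Zone A:6, Zone B:19, Zone C:2, Zone D:4 → nearest is Zone C
(-3, 5) — d to each: Zone A:5, Zone B:18, Zone C:3, Zone D:5 → nearest is Zone C
(-8, 10) — d to each: Zone A:5, Zone B:8, Zone C:9, Zone D:7 → nearest is Zone A
(6, -8) — d to each: Zone A:27, Zone B:40, Zone C:23, Zone D:25 → nearest is Zone C
(-2, -5) — d to each: Zone A:16, Zone B:29, Zone C:12, Zone D:14 → nearest is Zone C
Tally — Zone A:1, Zone C:5. Zone C captures the most (5).

Zone C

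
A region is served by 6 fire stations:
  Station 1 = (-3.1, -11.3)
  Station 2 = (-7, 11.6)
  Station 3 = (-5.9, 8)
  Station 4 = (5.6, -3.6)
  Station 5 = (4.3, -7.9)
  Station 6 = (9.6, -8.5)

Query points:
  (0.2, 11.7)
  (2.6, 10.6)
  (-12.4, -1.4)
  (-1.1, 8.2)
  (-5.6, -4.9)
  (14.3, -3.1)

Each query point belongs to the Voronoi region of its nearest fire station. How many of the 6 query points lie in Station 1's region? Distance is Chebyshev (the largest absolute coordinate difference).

(0.2, 11.7) — d to each: Station 1:23, Station 2:7.2, Station 3:6.1, Station 4:15.3, Station 5:19.6, Station 6:20.2 → nearest is Station 3
(2.6, 10.6) — d to each: Station 1:21.9, Station 2:9.6, Station 3:8.5, Station 4:14.2, Station 5:18.5, Station 6:19.1 → nearest is Station 3
(-12.4, -1.4) — d to each: Station 1:9.9, Station 2:13, Station 3:9.4, Station 4:18, Station 5:16.7, Station 6:22 → nearest is Station 3
(-1.1, 8.2) — d to each: Station 1:19.5, Station 2:5.9, Station 3:4.8, Station 4:11.8, Station 5:16.1, Station 6:16.7 → nearest is Station 3
(-5.6, -4.9) — d to each: Station 1:6.4, Station 2:16.5, Station 3:12.9, Station 4:11.2, Station 5:9.9, Station 6:15.2 → nearest is Station 1
(14.3, -3.1) — d to each: Station 1:17.4, Station 2:21.3, Station 3:20.2, Station 4:8.7, Station 5:10, Station 6:5.4 → nearest is Station 6
1 of the 6 points has Station 1 as nearest.

1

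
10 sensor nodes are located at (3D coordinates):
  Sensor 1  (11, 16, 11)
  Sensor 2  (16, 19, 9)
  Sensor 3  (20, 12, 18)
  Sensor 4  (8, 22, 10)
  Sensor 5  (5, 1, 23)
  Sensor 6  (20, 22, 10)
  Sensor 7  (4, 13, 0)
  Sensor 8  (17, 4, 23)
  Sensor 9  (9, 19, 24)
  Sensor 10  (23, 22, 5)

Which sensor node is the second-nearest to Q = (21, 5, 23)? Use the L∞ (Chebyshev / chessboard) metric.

d(Q, Sensor 1) = max(10, 11, 12) = 12
d(Q, Sensor 2) = max(5, 14, 14) = 14
d(Q, Sensor 3) = max(1, 7, 5) = 7
d(Q, Sensor 4) = max(13, 17, 13) = 17
d(Q, Sensor 5) = max(16, 4, 0) = 16
d(Q, Sensor 6) = max(1, 17, 13) = 17
d(Q, Sensor 7) = max(17, 8, 23) = 23
d(Q, Sensor 8) = max(4, 1, 0) = 4
d(Q, Sensor 9) = max(12, 14, 1) = 14
d(Q, Sensor 10) = max(2, 17, 18) = 18
Sorted ascending: Sensor 8, Sensor 3, Sensor 1, … — the second-nearest is Sensor 3.

Sensor 3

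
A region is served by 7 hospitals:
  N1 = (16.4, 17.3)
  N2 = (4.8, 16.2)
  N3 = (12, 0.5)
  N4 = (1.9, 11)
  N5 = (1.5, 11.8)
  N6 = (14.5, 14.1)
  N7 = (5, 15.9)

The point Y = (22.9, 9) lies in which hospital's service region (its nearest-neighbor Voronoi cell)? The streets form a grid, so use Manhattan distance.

N6

d(Y,N1) = |22.9−16.4| + |9−17.3| = 6.5 + 8.3 = 14.8
d(Y,N2) = |22.9−4.8| + |9−16.2| = 18.1 + 7.2 = 25.3
d(Y,N3) = |22.9−12| + |9−0.5| = 10.9 + 8.5 = 19.4
d(Y,N4) = |22.9−1.9| + |9−11| = 21 + 2 = 23
d(Y,N5) = |22.9−1.5| + |9−11.8| = 21.4 + 2.8 = 24.2
d(Y,N6) = |22.9−14.5| + |9−14.1| = 8.4 + 5.1 = 13.5
d(Y,N7) = |22.9−5| + |9−15.9| = 17.9 + 6.9 = 24.8
Minimum is at N6.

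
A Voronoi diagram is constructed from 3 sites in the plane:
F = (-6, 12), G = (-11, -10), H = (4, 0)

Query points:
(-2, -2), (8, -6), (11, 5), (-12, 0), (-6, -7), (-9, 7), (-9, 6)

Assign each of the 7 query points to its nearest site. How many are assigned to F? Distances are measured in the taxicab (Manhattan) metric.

(-2, -2) — d to each: F:18, G:17, H:8 → nearest is H
(8, -6) — d to each: F:32, G:23, H:10 → nearest is H
(11, 5) — d to each: F:24, G:37, H:12 → nearest is H
(-12, 0) — d to each: F:18, G:11, H:16 → nearest is G
(-6, -7) — d to each: F:19, G:8, H:17 → nearest is G
(-9, 7) — d to each: F:8, G:19, H:20 → nearest is F
(-9, 6) — d to each: F:9, G:18, H:19 → nearest is F
2 of the 7 points have F as nearest.

2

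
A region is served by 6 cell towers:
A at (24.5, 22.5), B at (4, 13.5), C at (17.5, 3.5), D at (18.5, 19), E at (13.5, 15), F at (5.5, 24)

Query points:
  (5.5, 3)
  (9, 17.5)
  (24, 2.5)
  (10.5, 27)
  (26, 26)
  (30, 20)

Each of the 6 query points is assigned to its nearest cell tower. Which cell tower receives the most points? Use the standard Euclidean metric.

A

(5.5, 3) — d² to each: A:741.25, B:112.5, C:144.25, D:425, E:208, F:441 → nearest is B
(9, 17.5) — d² to each: A:265.25, B:41, C:268.25, D:92.5, E:26.5, F:54.5 → nearest is E
(24, 2.5) — d² to each: A:400.25, B:521, C:43.25, D:302.5, E:266.5, F:804.5 → nearest is C
(10.5, 27) — d² to each: A:216.25, B:224.5, C:601.25, D:128, E:153, F:34 → nearest is F
(26, 26) — d² to each: A:14.5, B:640.25, C:578.5, D:105.25, E:277.25, F:424.25 → nearest is A
(30, 20) — d² to each: A:36.5, B:718.25, C:428.5, D:133.25, E:297.25, F:616.25 → nearest is A
Tally — A:2, B:1, C:1, E:1, F:1. A captures the most (2).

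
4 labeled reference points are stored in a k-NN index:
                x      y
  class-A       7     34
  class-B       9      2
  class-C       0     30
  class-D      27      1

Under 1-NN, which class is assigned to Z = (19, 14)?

Squared Euclidean distances:
d²(Z, class-A) = (19−7)² + (14−34)² = 144 + 400 = 544
d²(Z, class-B) = (19−9)² + (14−2)² = 100 + 144 = 244
d²(Z, class-C) = (19−0)² + (14−30)² = 361 + 256 = 617
d²(Z, class-D) = (19−27)² + (14−1)² = 64 + 169 = 233
Minimum is at class-D.

class-D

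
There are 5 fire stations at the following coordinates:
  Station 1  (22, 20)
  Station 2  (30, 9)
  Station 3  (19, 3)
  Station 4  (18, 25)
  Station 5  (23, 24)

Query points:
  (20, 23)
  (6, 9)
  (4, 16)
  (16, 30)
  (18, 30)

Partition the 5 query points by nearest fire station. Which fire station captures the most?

Station 4

(20, 23) — d² to each: Station 1:13, Station 2:296, Station 3:401, Station 4:8, Station 5:10 → nearest is Station 4
(6, 9) — d² to each: Station 1:377, Station 2:576, Station 3:205, Station 4:400, Station 5:514 → nearest is Station 3
(4, 16) — d² to each: Station 1:340, Station 2:725, Station 3:394, Station 4:277, Station 5:425 → nearest is Station 4
(16, 30) — d² to each: Station 1:136, Station 2:637, Station 3:738, Station 4:29, Station 5:85 → nearest is Station 4
(18, 30) — d² to each: Station 1:116, Station 2:585, Station 3:730, Station 4:25, Station 5:61 → nearest is Station 4
Tally — Station 3:1, Station 4:4. Station 4 captures the most (4).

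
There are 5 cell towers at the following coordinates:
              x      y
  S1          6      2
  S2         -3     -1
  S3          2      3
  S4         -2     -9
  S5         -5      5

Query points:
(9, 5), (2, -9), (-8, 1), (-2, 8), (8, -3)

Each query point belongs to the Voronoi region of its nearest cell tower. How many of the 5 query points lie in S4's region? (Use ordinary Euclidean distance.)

(9, 5) — d² to each: S1:18, S2:180, S3:53, S4:317, S5:196 → nearest is S1
(2, -9) — d² to each: S1:137, S2:89, S3:144, S4:16, S5:245 → nearest is S4
(-8, 1) — d² to each: S1:197, S2:29, S3:104, S4:136, S5:25 → nearest is S5
(-2, 8) — d² to each: S1:100, S2:82, S3:41, S4:289, S5:18 → nearest is S5
(8, -3) — d² to each: S1:29, S2:125, S3:72, S4:136, S5:233 → nearest is S1
1 of the 5 points has S4 as nearest.

1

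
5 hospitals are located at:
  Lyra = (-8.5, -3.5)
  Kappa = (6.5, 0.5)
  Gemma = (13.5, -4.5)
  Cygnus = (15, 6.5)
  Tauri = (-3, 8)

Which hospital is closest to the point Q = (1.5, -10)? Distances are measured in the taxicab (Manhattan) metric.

Kappa

d(Q, Lyra) = |1.5−(-8.5)| + |-10−(-3.5)| = 10 + 6.5 = 16.5
d(Q, Kappa) = |1.5−6.5| + |-10−0.5| = 5 + 10.5 = 15.5
d(Q, Gemma) = |1.5−13.5| + |-10−(-4.5)| = 12 + 5.5 = 17.5
d(Q, Cygnus) = |1.5−15| + |-10−6.5| = 13.5 + 16.5 = 30
d(Q, Tauri) = |1.5−(-3)| + |-10−8| = 4.5 + 18 = 22.5
Kappa is nearest.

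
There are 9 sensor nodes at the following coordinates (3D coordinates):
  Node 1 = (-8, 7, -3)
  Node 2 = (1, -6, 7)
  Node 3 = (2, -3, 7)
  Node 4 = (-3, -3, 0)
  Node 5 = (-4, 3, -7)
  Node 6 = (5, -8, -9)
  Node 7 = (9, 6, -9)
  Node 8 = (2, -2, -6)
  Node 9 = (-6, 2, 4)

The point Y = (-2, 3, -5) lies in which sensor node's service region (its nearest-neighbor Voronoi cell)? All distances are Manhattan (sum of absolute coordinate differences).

d(Y, Node 1) = |-2−(-8)| + |3−7| + |-5−(-3)| = 6 + 4 + 2 = 12
d(Y, Node 2) = |-2−1| + |3−(-6)| + |-5−7| = 3 + 9 + 12 = 24
d(Y, Node 3) = |-2−2| + |3−(-3)| + |-5−7| = 4 + 6 + 12 = 22
d(Y, Node 4) = |-2−(-3)| + |3−(-3)| + |-5−0| = 1 + 6 + 5 = 12
d(Y, Node 5) = |-2−(-4)| + |3−3| + |-5−(-7)| = 2 + 0 + 2 = 4
d(Y, Node 6) = |-2−5| + |3−(-8)| + |-5−(-9)| = 7 + 11 + 4 = 22
d(Y, Node 7) = |-2−9| + |3−6| + |-5−(-9)| = 11 + 3 + 4 = 18
d(Y, Node 8) = |-2−2| + |3−(-2)| + |-5−(-6)| = 4 + 5 + 1 = 10
d(Y, Node 9) = |-2−(-6)| + |3−2| + |-5−4| = 4 + 1 + 9 = 14
Node 5 is nearest.

Node 5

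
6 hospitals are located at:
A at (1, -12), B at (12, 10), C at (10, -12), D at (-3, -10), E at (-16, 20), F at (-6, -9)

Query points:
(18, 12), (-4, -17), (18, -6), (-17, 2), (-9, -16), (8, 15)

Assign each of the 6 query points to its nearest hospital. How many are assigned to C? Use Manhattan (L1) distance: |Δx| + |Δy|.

1

(18, 12) — d to each: A:41, B:8, C:32, D:43, E:42, F:45 → nearest is B
(-4, -17) — d to each: A:10, B:43, C:19, D:8, E:49, F:10 → nearest is D
(18, -6) — d to each: A:23, B:22, C:14, D:25, E:60, F:27 → nearest is C
(-17, 2) — d to each: A:32, B:37, C:41, D:26, E:19, F:22 → nearest is E
(-9, -16) — d to each: A:14, B:47, C:23, D:12, E:43, F:10 → nearest is F
(8, 15) — d to each: A:34, B:9, C:29, D:36, E:29, F:38 → nearest is B
1 of the 6 points has C as nearest.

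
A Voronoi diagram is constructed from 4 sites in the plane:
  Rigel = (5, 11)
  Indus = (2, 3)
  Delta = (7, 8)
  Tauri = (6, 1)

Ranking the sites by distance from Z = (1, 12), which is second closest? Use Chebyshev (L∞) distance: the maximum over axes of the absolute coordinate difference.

d(Z, Rigel) = max(4, 1) = 4
d(Z, Indus) = max(1, 9) = 9
d(Z, Delta) = max(6, 4) = 6
d(Z, Tauri) = max(5, 11) = 11
Sorted ascending: Rigel, Delta, Indus, … — the second-nearest is Delta.

Delta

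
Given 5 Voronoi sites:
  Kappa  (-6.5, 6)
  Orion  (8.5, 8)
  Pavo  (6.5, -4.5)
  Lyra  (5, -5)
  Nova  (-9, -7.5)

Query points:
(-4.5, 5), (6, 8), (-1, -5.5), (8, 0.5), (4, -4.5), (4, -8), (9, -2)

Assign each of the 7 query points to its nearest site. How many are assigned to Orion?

(-4.5, 5) — d² to each: Kappa:5, Orion:178, Pavo:211.25, Lyra:190.25, Nova:176.5 → nearest is Kappa
(6, 8) — d² to each: Kappa:160.25, Orion:6.25, Pavo:156.5, Lyra:170, Nova:465.25 → nearest is Orion
(-1, -5.5) — d² to each: Kappa:162.5, Orion:272.5, Pavo:57.25, Lyra:36.25, Nova:68 → nearest is Lyra
(8, 0.5) — d² to each: Kappa:240.5, Orion:56.5, Pavo:27.25, Lyra:39.25, Nova:353 → nearest is Pavo
(4, -4.5) — d² to each: Kappa:220.5, Orion:176.5, Pavo:6.25, Lyra:1.25, Nova:178 → nearest is Lyra
(4, -8) — d² to each: Kappa:306.25, Orion:276.25, Pavo:18.5, Lyra:10, Nova:169.25 → nearest is Lyra
(9, -2) — d² to each: Kappa:304.25, Orion:100.25, Pavo:12.5, Lyra:25, Nova:354.25 → nearest is Pavo
1 of the 7 points has Orion as nearest.

1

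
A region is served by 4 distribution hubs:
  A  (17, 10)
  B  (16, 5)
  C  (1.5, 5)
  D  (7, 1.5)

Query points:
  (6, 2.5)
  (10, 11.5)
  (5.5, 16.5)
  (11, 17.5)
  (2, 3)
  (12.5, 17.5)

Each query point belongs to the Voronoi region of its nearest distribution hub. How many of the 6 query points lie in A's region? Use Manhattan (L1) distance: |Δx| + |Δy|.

(6, 2.5) — d to each: A:18.5, B:12.5, C:7, D:2 → nearest is D
(10, 11.5) — d to each: A:8.5, B:12.5, C:15, D:13 → nearest is A
(5.5, 16.5) — d to each: A:18, B:22, C:15.5, D:16.5 → nearest is C
(11, 17.5) — d to each: A:13.5, B:17.5, C:22, D:20 → nearest is A
(2, 3) — d to each: A:22, B:16, C:2.5, D:6.5 → nearest is C
(12.5, 17.5) — d to each: A:12, B:16, C:23.5, D:21.5 → nearest is A
3 of the 6 points have A as nearest.

3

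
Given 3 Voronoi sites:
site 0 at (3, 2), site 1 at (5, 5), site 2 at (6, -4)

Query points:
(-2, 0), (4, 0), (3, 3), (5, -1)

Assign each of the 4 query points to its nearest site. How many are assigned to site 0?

3

(-2, 0) — d² to each: site 0:29, site 1:74, site 2:80 → nearest is site 0
(4, 0) — d² to each: site 0:5, site 1:26, site 2:20 → nearest is site 0
(3, 3) — d² to each: site 0:1, site 1:8, site 2:58 → nearest is site 0
(5, -1) — d² to each: site 0:13, site 1:36, site 2:10 → nearest is site 2
3 of the 4 points have site 0 as nearest.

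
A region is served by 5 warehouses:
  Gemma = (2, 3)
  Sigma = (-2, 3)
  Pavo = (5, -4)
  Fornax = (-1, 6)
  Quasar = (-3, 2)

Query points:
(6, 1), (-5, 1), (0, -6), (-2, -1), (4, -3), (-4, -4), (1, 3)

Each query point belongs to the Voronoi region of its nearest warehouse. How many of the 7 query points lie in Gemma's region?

(6, 1) — d² to each: Gemma:20, Sigma:68, Pavo:26, Fornax:74, Quasar:82 → nearest is Gemma
(-5, 1) — d² to each: Gemma:53, Sigma:13, Pavo:125, Fornax:41, Quasar:5 → nearest is Quasar
(0, -6) — d² to each: Gemma:85, Sigma:85, Pavo:29, Fornax:145, Quasar:73 → nearest is Pavo
(-2, -1) — d² to each: Gemma:32, Sigma:16, Pavo:58, Fornax:50, Quasar:10 → nearest is Quasar
(4, -3) — d² to each: Gemma:40, Sigma:72, Pavo:2, Fornax:106, Quasar:74 → nearest is Pavo
(-4, -4) — d² to each: Gemma:85, Sigma:53, Pavo:81, Fornax:109, Quasar:37 → nearest is Quasar
(1, 3) — d² to each: Gemma:1, Sigma:9, Pavo:65, Fornax:13, Quasar:17 → nearest is Gemma
2 of the 7 points have Gemma as nearest.

2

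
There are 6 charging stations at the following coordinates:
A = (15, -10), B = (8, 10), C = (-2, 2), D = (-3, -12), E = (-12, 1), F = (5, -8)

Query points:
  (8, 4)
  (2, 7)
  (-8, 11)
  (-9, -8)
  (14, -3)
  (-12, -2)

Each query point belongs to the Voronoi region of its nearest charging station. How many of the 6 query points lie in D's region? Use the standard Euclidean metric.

1

(8, 4) — d² to each: A:245, B:36, C:104, D:377, E:409, F:153 → nearest is B
(2, 7) — d² to each: A:458, B:45, C:41, D:386, E:232, F:234 → nearest is C
(-8, 11) — d² to each: A:970, B:257, C:117, D:554, E:116, F:530 → nearest is E
(-9, -8) — d² to each: A:580, B:613, C:149, D:52, E:90, F:196 → nearest is D
(14, -3) — d² to each: A:50, B:205, C:281, D:370, E:692, F:106 → nearest is A
(-12, -2) — d² to each: A:793, B:544, C:116, D:181, E:9, F:325 → nearest is E
1 of the 6 points has D as nearest.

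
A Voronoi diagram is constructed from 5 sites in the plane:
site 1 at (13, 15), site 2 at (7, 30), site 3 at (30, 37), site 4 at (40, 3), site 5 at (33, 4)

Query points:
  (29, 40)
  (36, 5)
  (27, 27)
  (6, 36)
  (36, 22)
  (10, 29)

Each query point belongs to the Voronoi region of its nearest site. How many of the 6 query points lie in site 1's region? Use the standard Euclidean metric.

(29, 40) — d² to each: site 1:881, site 2:584, site 3:10, site 4:1490, site 5:1312 → nearest is site 3
(36, 5) — d² to each: site 1:629, site 2:1466, site 3:1060, site 4:20, site 5:10 → nearest is site 5
(27, 27) — d² to each: site 1:340, site 2:409, site 3:109, site 4:745, site 5:565 → nearest is site 3
(6, 36) — d² to each: site 1:490, site 2:37, site 3:577, site 4:2245, site 5:1753 → nearest is site 2
(36, 22) — d² to each: site 1:578, site 2:905, site 3:261, site 4:377, site 5:333 → nearest is site 3
(10, 29) — d² to each: site 1:205, site 2:10, site 3:464, site 4:1576, site 5:1154 → nearest is site 2
0 of the 6 points have site 1 as nearest.

0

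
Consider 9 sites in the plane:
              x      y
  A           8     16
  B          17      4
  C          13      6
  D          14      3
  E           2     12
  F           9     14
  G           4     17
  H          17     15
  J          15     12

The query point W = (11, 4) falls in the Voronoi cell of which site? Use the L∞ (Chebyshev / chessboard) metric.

C

d(W,A) = max(3, 12) = 12
d(W,B) = max(6, 0) = 6
d(W,C) = max(2, 2) = 2
d(W,D) = max(3, 1) = 3
d(W,E) = max(9, 8) = 9
d(W,F) = max(2, 10) = 10
d(W,G) = max(7, 13) = 13
d(W,H) = max(6, 11) = 11
d(W,J) = max(4, 8) = 8
Minimum is at C.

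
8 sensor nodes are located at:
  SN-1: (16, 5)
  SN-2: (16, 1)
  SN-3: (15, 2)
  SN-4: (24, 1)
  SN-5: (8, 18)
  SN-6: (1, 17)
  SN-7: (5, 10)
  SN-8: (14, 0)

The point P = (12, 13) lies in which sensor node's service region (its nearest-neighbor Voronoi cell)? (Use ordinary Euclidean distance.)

SN-5

Squared Euclidean distances:
d²(P, SN-1) = 16 + 64 = 80
d²(P, SN-2) = 16 + 144 = 160
d²(P, SN-3) = 9 + 121 = 130
d²(P, SN-4) = 144 + 144 = 288
d²(P, SN-5) = 16 + 25 = 41
d²(P, SN-6) = 121 + 16 = 137
d²(P, SN-7) = 49 + 9 = 58
d²(P, SN-8) = 4 + 169 = 173
SN-5 is nearest.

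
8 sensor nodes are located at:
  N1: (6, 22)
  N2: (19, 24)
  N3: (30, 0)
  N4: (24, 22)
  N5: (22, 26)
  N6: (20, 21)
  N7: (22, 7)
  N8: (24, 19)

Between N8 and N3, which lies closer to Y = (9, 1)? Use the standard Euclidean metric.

Compare squared distances:
|YN8|² = (9−24)² + (1−19)² = 225 + 324 = 549
|YN3|² = (9−30)² + (1−0)² = 441 + 1 = 442
549 > 442, so N3 is closer.

N3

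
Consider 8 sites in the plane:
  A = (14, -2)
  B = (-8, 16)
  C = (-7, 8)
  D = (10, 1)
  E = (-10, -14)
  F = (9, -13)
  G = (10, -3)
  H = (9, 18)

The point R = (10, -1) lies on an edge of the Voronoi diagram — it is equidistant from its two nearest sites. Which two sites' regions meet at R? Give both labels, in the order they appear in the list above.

Squared distances from R to each site:
|RA|² = 16 + 1 = 17
|RB|² = 324 + 289 = 613
|RC|² = 289 + 81 = 370
|RD|² = 0 + 4 = 4
|RE|² = 400 + 169 = 569
|RF|² = 1 + 144 = 145
|RG|² = 0 + 4 = 4
|RH|² = 1 + 361 = 362
R is equidistant from D and G (both at squared distance 4), and every other site is strictly farther — so R lies on the D–G Voronoi edge.

D and G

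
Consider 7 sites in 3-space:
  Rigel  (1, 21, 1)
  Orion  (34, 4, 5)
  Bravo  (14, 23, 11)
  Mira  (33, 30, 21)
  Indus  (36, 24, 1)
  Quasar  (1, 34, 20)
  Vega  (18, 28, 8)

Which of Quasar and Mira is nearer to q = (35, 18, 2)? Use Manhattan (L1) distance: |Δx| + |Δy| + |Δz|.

Mira

d(q, Quasar) = |35−1| + |18−34| + |2−20| = 34 + 16 + 18 = 68
d(q, Mira) = |35−33| + |18−30| + |2−21| = 2 + 12 + 19 = 33
68 > 33, so Mira is closer.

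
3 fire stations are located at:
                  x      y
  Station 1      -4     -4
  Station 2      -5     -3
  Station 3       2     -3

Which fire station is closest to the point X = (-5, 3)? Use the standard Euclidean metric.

Compare squared distances (the ordering matches that of the actual distances):
d²(X, Station 1) = (-5−(-4))² + (3−(-4))² = 1 + 49 = 50
d²(X, Station 2) = (-5−(-5))² + (3−(-3))² = 0 + 36 = 36
d²(X, Station 3) = (-5−2)² + (3−(-3))² = 49 + 36 = 85
Minimum is at Station 2.

Station 2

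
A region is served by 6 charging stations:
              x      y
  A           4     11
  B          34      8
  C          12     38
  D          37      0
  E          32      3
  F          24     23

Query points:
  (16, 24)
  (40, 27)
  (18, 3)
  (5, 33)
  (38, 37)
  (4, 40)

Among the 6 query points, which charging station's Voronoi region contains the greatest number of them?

(16, 24) — d² to each: A:313, B:580, C:212, D:1017, E:697, F:65 → nearest is F
(40, 27) — d² to each: A:1552, B:397, C:905, D:738, E:640, F:272 → nearest is F
(18, 3) — d² to each: A:260, B:281, C:1261, D:370, E:196, F:436 → nearest is E
(5, 33) — d² to each: A:485, B:1466, C:74, D:2113, E:1629, F:461 → nearest is C
(38, 37) — d² to each: A:1832, B:857, C:677, D:1370, E:1192, F:392 → nearest is F
(4, 40) — d² to each: A:841, B:1924, C:68, D:2689, E:2153, F:689 → nearest is C
Tally — C:2, E:1, F:3. F captures the most (3).

F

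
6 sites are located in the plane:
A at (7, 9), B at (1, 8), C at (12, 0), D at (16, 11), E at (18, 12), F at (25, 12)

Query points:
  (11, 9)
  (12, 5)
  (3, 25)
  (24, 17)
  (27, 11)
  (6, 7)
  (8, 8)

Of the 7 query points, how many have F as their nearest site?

2

(11, 9) — d² to each: A:16, B:101, C:82, D:29, E:58, F:205 → nearest is A
(12, 5) — d² to each: A:41, B:130, C:25, D:52, E:85, F:218 → nearest is C
(3, 25) — d² to each: A:272, B:293, C:706, D:365, E:394, F:653 → nearest is A
(24, 17) — d² to each: A:353, B:610, C:433, D:100, E:61, F:26 → nearest is F
(27, 11) — d² to each: A:404, B:685, C:346, D:121, E:82, F:5 → nearest is F
(6, 7) — d² to each: A:5, B:26, C:85, D:116, E:169, F:386 → nearest is A
(8, 8) — d² to each: A:2, B:49, C:80, D:73, E:116, F:305 → nearest is A
2 of the 7 points have F as nearest.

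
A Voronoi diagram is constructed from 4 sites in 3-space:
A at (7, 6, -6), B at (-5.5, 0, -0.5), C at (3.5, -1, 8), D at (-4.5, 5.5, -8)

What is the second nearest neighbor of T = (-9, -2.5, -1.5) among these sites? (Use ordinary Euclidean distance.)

Compare squared distances (the ordering matches that of the actual distances):
|TA|² = (-9−7)² + (-2.5−6)² + (-1.5−(-6))² = 256 + 72.25 + 20.25 = 348.5
|TB|² = (-9−(-5.5))² + (-2.5−0)² + (-1.5−(-0.5))² = 12.25 + 6.25 + 1 = 19.5
|TC|² = (-9−3.5)² + (-2.5−(-1))² + (-1.5−8)² = 156.25 + 2.25 + 90.25 = 248.75
|TD|² = (-9−(-4.5))² + (-2.5−5.5)² + (-1.5−(-8))² = 20.25 + 64 + 42.25 = 126.5
Sorted ascending: B, D, C, … — the second-nearest is D.

D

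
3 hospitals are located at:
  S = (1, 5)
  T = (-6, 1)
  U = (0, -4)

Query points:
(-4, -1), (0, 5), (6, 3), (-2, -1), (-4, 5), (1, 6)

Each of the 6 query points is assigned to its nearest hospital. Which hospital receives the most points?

S

(-4, -1) — d² to each: S:61, T:8, U:25 → nearest is T
(0, 5) — d² to each: S:1, T:52, U:81 → nearest is S
(6, 3) — d² to each: S:29, T:148, U:85 → nearest is S
(-2, -1) — d² to each: S:45, T:20, U:13 → nearest is U
(-4, 5) — d² to each: S:25, T:20, U:97 → nearest is T
(1, 6) — d² to each: S:1, T:74, U:101 → nearest is S
Tally — S:3, T:2, U:1. S captures the most (3).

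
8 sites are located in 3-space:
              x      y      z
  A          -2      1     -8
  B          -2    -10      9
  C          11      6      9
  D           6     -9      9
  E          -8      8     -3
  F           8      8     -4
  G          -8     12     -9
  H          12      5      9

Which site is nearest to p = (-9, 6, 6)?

Since √ is increasing, it suffices to compare squared distances:
|pA|² = 49 + 25 + 196 = 270
|pB|² = 49 + 256 + 9 = 314
|pC|² = 400 + 0 + 9 = 409
|pD|² = 225 + 225 + 9 = 459
|pE|² = 1 + 4 + 81 = 86
|pF|² = 289 + 4 + 100 = 393
|pG|² = 1 + 36 + 225 = 262
|pH|² = 441 + 1 + 9 = 451
The smallest is to E, so p lies in the Voronoi region of E.

E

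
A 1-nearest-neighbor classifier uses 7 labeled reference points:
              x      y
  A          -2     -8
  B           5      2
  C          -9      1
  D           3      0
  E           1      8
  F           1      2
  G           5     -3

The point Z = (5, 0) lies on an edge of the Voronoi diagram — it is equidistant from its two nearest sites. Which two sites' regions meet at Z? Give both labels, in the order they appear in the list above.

B and D

Squared distances from Z to each site:
|ZA|² = (5−(-2))² + (0−(-8))² = 49 + 64 = 113
|ZB|² = (5−5)² + (0−2)² = 0 + 4 = 4
|ZC|² = (5−(-9))² + (0−1)² = 196 + 1 = 197
|ZD|² = (5−3)² + (0−0)² = 4 + 0 = 4
|ZE|² = (5−1)² + (0−8)² = 16 + 64 = 80
|ZF|² = (5−1)² + (0−2)² = 16 + 4 = 20
|ZG|² = (5−5)² + (0−(-3))² = 0 + 9 = 9
Z is equidistant from B and D (both at squared distance 4), and every other site is strictly farther — so Z lies on the B–D Voronoi edge.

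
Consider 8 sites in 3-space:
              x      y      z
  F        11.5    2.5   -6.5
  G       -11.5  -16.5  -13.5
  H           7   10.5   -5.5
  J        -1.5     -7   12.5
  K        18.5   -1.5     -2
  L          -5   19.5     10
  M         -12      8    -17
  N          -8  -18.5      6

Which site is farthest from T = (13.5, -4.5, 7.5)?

M

Since √ is increasing, it suffices to compare squared distances:
|TF|² = 4 + 49 + 196 = 249
|TG|² = 625 + 144 + 441 = 1210
|TH|² = 42.25 + 225 + 169 = 436.25
|TJ|² = 225 + 6.25 + 25 = 256.25
|TK|² = 25 + 9 + 90.25 = 124.25
|TL|² = 342.25 + 576 + 6.25 = 924.5
|TM|² = 650.25 + 156.25 + 600.25 = 1406.75
|TN|² = 462.25 + 196 + 2.25 = 660.5
The largest is to M.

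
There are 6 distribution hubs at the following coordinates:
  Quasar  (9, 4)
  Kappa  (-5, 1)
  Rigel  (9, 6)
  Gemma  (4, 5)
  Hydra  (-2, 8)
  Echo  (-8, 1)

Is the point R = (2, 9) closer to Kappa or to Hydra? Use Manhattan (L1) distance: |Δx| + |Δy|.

d(R, Kappa) = |2−(-5)| + |9−1| = 7 + 8 = 15
d(R, Hydra) = |2−(-2)| + |9−8| = 4 + 1 = 5
15 > 5, so Hydra is closer.

Hydra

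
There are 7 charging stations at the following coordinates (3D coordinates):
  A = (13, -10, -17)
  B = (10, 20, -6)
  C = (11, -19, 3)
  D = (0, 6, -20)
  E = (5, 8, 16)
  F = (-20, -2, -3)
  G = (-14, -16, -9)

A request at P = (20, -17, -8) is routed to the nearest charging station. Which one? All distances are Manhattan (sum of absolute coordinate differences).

C

d(P,A) = |20−13| + |-17−(-10)| + |-8−(-17)| = 7 + 7 + 9 = 23
d(P,B) = |20−10| + |-17−20| + |-8−(-6)| = 10 + 37 + 2 = 49
d(P,C) = |20−11| + |-17−(-19)| + |-8−3| = 9 + 2 + 11 = 22
d(P,D) = |20−0| + |-17−6| + |-8−(-20)| = 20 + 23 + 12 = 55
d(P,E) = |20−5| + |-17−8| + |-8−16| = 15 + 25 + 24 = 64
d(P,F) = |20−(-20)| + |-17−(-2)| + |-8−(-3)| = 40 + 15 + 5 = 60
d(P,G) = |20−(-14)| + |-17−(-16)| + |-8−(-9)| = 34 + 1 + 1 = 36
C is nearest.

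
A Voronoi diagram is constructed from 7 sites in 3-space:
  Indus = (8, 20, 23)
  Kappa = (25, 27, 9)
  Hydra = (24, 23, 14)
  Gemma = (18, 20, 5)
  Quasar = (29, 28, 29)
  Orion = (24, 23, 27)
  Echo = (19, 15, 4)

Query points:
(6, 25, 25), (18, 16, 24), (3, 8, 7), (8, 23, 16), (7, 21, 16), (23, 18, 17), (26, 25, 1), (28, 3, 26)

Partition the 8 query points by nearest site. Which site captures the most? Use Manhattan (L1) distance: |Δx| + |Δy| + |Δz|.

(6, 25, 25) — d to each: Indus:9, Kappa:37, Hydra:31, Gemma:37, Quasar:30, Orion:22, Echo:44 → nearest is Indus
(18, 16, 24) — d to each: Indus:15, Kappa:33, Hydra:23, Gemma:23, Quasar:28, Orion:16, Echo:22 → nearest is Indus
(3, 8, 7) — d to each: Indus:33, Kappa:43, Hydra:43, Gemma:29, Quasar:68, Orion:56, Echo:26 → nearest is Echo
(8, 23, 16) — d to each: Indus:10, Kappa:28, Hydra:18, Gemma:24, Quasar:39, Orion:27, Echo:31 → nearest is Indus
(7, 21, 16) — d to each: Indus:9, Kappa:31, Hydra:21, Gemma:23, Quasar:42, Orion:30, Echo:30 → nearest is Indus
(23, 18, 17) — d to each: Indus:23, Kappa:19, Hydra:9, Gemma:19, Quasar:28, Orion:16, Echo:20 → nearest is Hydra
(26, 25, 1) — d to each: Indus:45, Kappa:11, Hydra:17, Gemma:17, Quasar:34, Orion:30, Echo:20 → nearest is Kappa
(28, 3, 26) — d to each: Indus:40, Kappa:44, Hydra:36, Gemma:48, Quasar:29, Orion:25, Echo:43 → nearest is Orion
Tally — Indus:4, Kappa:1, Hydra:1, Orion:1, Echo:1. Indus captures the most (4).

Indus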